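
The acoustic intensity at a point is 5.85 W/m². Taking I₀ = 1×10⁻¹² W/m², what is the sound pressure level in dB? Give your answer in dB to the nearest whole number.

128 dB

I/I₀ = 5.85/10⁻¹² = 5.85×10^12, and L = 10·log₁₀(I/I₀).
L = 10·(0.7672 + 12) = 127.67 dB.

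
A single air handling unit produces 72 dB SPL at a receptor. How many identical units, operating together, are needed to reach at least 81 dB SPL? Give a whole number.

8

N identical sources give L₁ + 10·log₁₀ N, so require 10·log₁₀ N ≥ 81 − 72 = 9.0 dB.
N ≥ 10^(9.0/10) = 7.943, so N = 8.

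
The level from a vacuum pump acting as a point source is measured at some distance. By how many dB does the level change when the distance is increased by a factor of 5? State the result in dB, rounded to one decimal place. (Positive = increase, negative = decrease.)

-14.0 dB

With spherical spreading the level changes by −20·log₁₀(r₂/r₁).
ΔL = −20·log₁₀(5) = -13.98 dB.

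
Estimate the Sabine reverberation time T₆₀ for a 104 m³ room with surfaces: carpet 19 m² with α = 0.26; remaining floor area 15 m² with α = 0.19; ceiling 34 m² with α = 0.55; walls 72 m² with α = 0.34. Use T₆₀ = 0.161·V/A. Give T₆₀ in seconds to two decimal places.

Summing Sᵢαᵢ: 19·0.26 + 15·0.19 + 34·0.55 + 72·0.34 = 50.97 m².
T₆₀ = 0.161 × 104 / 50.97 = 0.329 s.

0.33 s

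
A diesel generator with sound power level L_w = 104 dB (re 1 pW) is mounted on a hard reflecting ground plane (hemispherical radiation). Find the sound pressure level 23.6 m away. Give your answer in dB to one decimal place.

68.6 dB

L_p = L_w − 10·log₁₀(2π·r²) with r = 23.6 m.
2π·r² = 3499 m², 10·log₁₀ of that is 35.440 dB.
L_p = 104 − 35.440 = 68.56 dB.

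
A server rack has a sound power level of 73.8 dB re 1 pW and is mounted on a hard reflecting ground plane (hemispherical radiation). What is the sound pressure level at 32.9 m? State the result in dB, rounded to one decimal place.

Free-field hemispherical radiation: L_p = L_w − 10·log₁₀(2π·r²), r = 32.9 m.
2π·r² = 6801 m², 10·log₁₀ of that is 38.326 dB.
L_p = 73.8 − 38.326 = 35.47 dB.

35.5 dB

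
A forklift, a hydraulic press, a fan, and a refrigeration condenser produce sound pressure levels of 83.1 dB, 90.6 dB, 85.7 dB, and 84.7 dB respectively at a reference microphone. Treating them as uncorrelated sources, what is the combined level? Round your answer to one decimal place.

93.1 dB

For uncorrelated sources the intensities add, so convert each level to linear form, sum, and take 10·log₁₀ of the total.
Σ 10^(L/10) = 10^(83.1/10) + 10^(90.6/10) + 10^(85.7/10) + 10^(84.7/10) = 2.019e+09.
L_total = 10·log₁₀(2.019e+09) = 93.05 dB.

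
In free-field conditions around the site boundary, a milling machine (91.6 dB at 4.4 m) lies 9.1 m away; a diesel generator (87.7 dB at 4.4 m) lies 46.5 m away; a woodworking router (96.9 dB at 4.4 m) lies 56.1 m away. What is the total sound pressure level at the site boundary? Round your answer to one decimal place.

Apply inverse-square spreading to bring every level to the receiver, then sum 10^(L/10).
milling machine: 91.6 − 20·log₁₀(9.1/4.4) = 91.6 − 6.31 = 85.29 dB.
diesel generator: 87.7 − 20·log₁₀(46.5/4.4) = 87.7 − 20.48 = 67.22 dB.
woodworking router: 96.9 − 20·log₁₀(56.1/4.4) = 96.9 − 22.11 = 74.79 dB.
Σ 10^(L/10) = 3.733e+08 → L_total = 10·log₁₀(3.733e+08) = 85.72 dB.

85.7 dB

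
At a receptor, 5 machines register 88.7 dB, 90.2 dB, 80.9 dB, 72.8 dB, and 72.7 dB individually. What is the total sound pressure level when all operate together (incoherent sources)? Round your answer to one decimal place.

92.9 dB

Incoherent sources combine by intensity addition: L_total = 10·log₁₀(Σ 10^(L_i/10)).
Σ 10^(L/10) = 10^(88.7/10) + 10^(90.2/10) + 10^(80.9/10) + 10^(72.8/10) + 10^(72.7/10) = 1.949e+09.
L_total = 10·log₁₀(1.949e+09) = 92.90 dB.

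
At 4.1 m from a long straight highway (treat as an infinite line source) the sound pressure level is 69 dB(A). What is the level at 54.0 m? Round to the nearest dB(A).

For a line source, L₂ = L₁ − 10·log₁₀(r₂/r₁).
L₂ = 69 − 10·log₁₀(54.0/4.1) = 69 − 11.196 = 57.80 dB(A).

58 dB(A)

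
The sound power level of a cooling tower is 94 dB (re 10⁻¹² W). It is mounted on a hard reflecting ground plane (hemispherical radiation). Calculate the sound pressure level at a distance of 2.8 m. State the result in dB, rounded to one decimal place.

L_p = L_w − 10·log₁₀(2π·r²) with r = 2.8 m.
2π·r² = 49.26 m², 10·log₁₀ of that is 16.925 dB.
L_p = 94 − 16.925 = 77.08 dB.

77.1 dB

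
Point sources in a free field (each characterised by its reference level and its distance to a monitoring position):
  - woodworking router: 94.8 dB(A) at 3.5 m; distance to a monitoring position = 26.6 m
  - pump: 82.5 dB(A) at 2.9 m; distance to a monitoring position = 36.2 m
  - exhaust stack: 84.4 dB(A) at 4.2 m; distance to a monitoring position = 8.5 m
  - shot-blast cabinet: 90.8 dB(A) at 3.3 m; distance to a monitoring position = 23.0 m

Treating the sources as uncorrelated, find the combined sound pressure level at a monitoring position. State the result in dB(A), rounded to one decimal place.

Apply inverse-square spreading to bring every level to the receiver, then sum 10^(L/10).
woodworking router: 94.8 − 20·log₁₀(26.6/3.5) = 94.8 − 17.62 = 77.18 dB(A).
pump: 82.5 − 20·log₁₀(36.2/2.9) = 82.5 − 21.93 = 60.57 dB(A).
exhaust stack: 84.4 − 20·log₁₀(8.5/4.2) = 84.4 − 6.12 = 78.28 dB(A).
shot-blast cabinet: 90.8 − 20·log₁₀(23.0/3.3) = 90.8 − 16.86 = 73.94 dB(A).
Σ 10^(L/10) = 1.454e+08 → L_total = 10·log₁₀(1.454e+08) = 81.63 dB(A).

81.6 dB(A)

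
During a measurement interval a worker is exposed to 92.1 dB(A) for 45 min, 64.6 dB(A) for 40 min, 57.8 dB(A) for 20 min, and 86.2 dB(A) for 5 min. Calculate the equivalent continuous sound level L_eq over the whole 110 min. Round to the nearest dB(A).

L_eq = 10·log₁₀[(1/T)·Σ tᵢ·10^(Lᵢ/10)] with T = 110 min.
Σ tᵢ·10^(Lᵢ/10) = 45·10^(92.1/10) + 40·10^(64.6/10) + 20·10^(57.8/10) + 5·10^(86.2/10) = 7.519e+10.
L_eq = 10·log₁₀(7.519e+10/110) = 88.35 dB(A).

88 dB(A)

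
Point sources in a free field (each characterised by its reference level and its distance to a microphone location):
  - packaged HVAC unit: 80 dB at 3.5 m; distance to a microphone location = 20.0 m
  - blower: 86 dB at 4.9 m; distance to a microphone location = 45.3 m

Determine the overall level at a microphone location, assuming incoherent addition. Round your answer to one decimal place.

68.9 dB

First find each source's level at the receiver (point-source: −20·log₁₀(r/r_ref)), then combine on an intensity basis.
packaged HVAC unit: 80 − 20·log₁₀(20.0/3.5) = 80 − 15.14 = 64.86 dB.
blower: 86 − 20·log₁₀(45.3/4.9) = 86 − 19.32 = 66.68 dB.
Σ 10^(L/10) = 7.720e+06 → L_total = 10·log₁₀(7.720e+06) = 68.88 dB.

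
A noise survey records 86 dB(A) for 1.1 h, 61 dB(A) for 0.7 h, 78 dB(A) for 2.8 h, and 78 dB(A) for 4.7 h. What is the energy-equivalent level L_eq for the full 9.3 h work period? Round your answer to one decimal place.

79.9 dB(A)

L_eq = 10·log₁₀[(1/T)·Σ tᵢ·10^(Lᵢ/10)] with T = 9.3 h.
Σ tᵢ·10^(Lᵢ/10) = 1.1·10^(86/10) + 0.7·10^(61/10) + 2.8·10^(78/10) + 4.7·10^(78/10) = 9.120e+08.
L_eq = 10·log₁₀(9.120e+08/9.3) = 79.92 dB(A).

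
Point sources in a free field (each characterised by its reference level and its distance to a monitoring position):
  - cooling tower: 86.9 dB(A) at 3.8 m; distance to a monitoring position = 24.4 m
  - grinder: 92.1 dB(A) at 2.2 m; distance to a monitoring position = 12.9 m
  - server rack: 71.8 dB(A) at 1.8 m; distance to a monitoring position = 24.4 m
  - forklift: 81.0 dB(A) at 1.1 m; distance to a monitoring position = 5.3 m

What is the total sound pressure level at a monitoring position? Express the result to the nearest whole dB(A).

First find each source's level at the receiver (point-source: −20·log₁₀(r/r_ref)), then combine on an intensity basis.
cooling tower: 86.9 − 20·log₁₀(24.4/3.8) = 86.9 − 16.15 = 70.75 dB(A).
grinder: 92.1 − 20·log₁₀(12.9/2.2) = 92.1 − 15.36 = 76.74 dB(A).
server rack: 71.8 − 20·log₁₀(24.4/1.8) = 71.8 − 22.64 = 49.16 dB(A).
forklift: 81.0 − 20·log₁₀(5.3/1.1) = 81.0 − 13.66 = 67.34 dB(A).
Σ 10^(L/10) = 6.455e+07 → L_total = 10·log₁₀(6.455e+07) = 78.10 dB(A).

78 dB(A)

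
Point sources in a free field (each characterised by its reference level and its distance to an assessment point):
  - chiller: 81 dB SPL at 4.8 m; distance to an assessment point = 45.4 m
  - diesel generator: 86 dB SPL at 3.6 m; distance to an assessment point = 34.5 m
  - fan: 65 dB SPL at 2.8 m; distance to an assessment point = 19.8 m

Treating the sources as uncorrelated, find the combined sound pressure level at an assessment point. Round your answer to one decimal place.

Propagate each source to the receiver with L = L_ref − 20·log₁₀(r/r_ref), then add intensities.
chiller: 81 − 20·log₁₀(45.4/4.8) = 81 − 19.52 = 61.48 dB SPL.
diesel generator: 86 − 20·log₁₀(34.5/3.6) = 86 − 19.63 = 66.37 dB SPL.
fan: 65 − 20·log₁₀(19.8/2.8) = 65 − 16.99 = 48.01 dB SPL.
Σ 10^(L/10) = 5.805e+06 → L_total = 10·log₁₀(5.805e+06) = 67.64 dB SPL.

67.6 dB SPL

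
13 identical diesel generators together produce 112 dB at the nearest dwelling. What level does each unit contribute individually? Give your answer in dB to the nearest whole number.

101 dB

Dividing the total intensity by 13 lowers the level by 10·log₁₀ 13 = 11.139 dB: L₁ = 112 − 11.139.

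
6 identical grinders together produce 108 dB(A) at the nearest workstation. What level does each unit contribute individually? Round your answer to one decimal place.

100.2 dB(A)

Dividing the total intensity by 6 lowers the level by 10·log₁₀ 6 = 7.782 dB: L₁ = 108 − 7.782.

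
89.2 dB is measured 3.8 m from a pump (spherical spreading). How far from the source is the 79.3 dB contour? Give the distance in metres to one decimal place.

Point-source spreading drops the level by 20·log₁₀(r₂/r₁); inverting, r₂/r₁ = 10^(ΔL/20).
r₂ = 3.8·10^((89.2−79.3)/20) = 3.8·10^(9.9/20) = 11.88 m.

11.9 m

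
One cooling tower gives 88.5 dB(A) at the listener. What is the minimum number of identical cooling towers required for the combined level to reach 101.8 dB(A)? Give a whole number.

22

The shortfall is 101.8 − 88.5 = 13.3 dB, and N units add 10·log₁₀ N, so need 10·log₁₀ N ≥ 13.3.
N ≥ 10^(13.3/10) = 21.380, so N = 22.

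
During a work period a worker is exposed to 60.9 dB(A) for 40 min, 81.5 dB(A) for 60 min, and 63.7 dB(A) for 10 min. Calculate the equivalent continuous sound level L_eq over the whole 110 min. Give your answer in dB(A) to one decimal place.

78.9 dB(A)

L_eq = 10·log₁₀[(1/T)·Σ tᵢ·10^(Lᵢ/10)] with T = 110 min.
Σ tᵢ·10^(Lᵢ/10) = 40·10^(60.9/10) + 60·10^(81.5/10) + 10·10^(63.7/10) = 8.548e+09.
L_eq = 10·log₁₀(8.548e+09/110) = 78.90 dB(A).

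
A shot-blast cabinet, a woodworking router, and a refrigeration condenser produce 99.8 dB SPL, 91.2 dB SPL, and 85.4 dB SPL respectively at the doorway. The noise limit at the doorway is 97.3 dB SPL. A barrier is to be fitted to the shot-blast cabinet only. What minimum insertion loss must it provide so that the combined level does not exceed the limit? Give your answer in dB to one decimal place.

The untreated sources together contribute 10^(91.2/10) + 10^(85.4/10) = 1.665e+09, i.e. 92.21 dB SPL.
The limit corresponds to 10^(97.3/10) = 5.370e+09; subtracting the fixed part leaves 3.705e+09 for the shot-blast cabinet, i.e. 95.69 dB SPL.
So the shot-blast cabinet must be reduced from 99.8 to 95.69 dB SPL: IL = 4.11 dB.

4.1 dB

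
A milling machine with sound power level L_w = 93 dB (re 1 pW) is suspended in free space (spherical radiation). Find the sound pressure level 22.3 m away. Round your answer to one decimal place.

55.0 dB

L_p = L_w − 10·log₁₀(4π·r²) with r = 22.3 m.
4π·r² = 6249 m², 10·log₁₀ of that is 37.958 dB.
L_p = 93 − 37.958 = 55.04 dB.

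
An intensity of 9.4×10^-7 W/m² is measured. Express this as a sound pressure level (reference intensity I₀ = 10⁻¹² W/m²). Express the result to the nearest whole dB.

60 dB

Dividing by I₀ shifts the exponent by 12: I/I₀ = 9.4×10^5.
L = 10·(0.9731 + 5) = 59.73 dB.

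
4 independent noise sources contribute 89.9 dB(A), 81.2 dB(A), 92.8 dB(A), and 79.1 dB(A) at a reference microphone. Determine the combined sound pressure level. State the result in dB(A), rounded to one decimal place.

94.9 dB(A)

Incoherent sources combine by intensity addition: L_total = 10·log₁₀(Σ 10^(L_i/10)).
Σ 10^(L/10) = 10^(89.9/10) + 10^(81.2/10) + 10^(92.8/10) + 10^(79.1/10) = 3.096e+09.
L_total = 10·log₁₀(3.096e+09) = 94.91 dB(A).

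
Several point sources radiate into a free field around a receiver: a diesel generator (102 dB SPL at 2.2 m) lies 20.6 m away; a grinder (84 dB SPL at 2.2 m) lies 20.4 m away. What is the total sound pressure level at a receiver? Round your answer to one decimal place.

Apply inverse-square spreading to bring every level to the receiver, then sum 10^(L/10).
diesel generator: 102 − 20·log₁₀(20.6/2.2) = 102 − 19.43 = 82.57 dB SPL.
grinder: 84 − 20·log₁₀(20.4/2.2) = 84 − 19.34 = 64.66 dB SPL.
Σ 10^(L/10) = 1.837e+08 → L_total = 10·log₁₀(1.837e+08) = 82.64 dB SPL.

82.6 dB SPL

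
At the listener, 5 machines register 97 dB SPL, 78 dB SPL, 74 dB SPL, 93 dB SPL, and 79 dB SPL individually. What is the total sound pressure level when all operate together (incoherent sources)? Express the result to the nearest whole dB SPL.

99 dB SPL

Incoherent sources combine by intensity addition: L_total = 10·log₁₀(Σ 10^(L_i/10)).
Σ 10^(L/10) = 10^(97/10) + 10^(78/10) + 10^(74/10) + 10^(93/10) + 10^(79/10) = 7.175e+09.
L_total = 10·log₁₀(7.175e+09) = 98.56 dB SPL.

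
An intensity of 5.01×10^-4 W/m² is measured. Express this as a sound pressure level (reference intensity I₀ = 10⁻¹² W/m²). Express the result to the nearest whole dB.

87 dB

I/I₀ = 5.01×10^-4/10⁻¹² = 5.01×10^8, and L = 10·log₁₀(I/I₀).
L = 10·(0.6998 + 8) = 87.00 dB.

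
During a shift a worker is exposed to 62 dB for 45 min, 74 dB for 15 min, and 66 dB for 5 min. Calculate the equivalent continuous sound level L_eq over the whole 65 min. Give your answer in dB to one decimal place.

Weight each interval's intensity by its duration and average over T = 65 min:
Σ tᵢ·10^(Lᵢ/10) = 45·10^(62/10) + 15·10^(74/10) + 5·10^(66/10) = 4.680e+08.
L_eq = 10·log₁₀(4.680e+08/65) = 68.57 dB.

68.6 dB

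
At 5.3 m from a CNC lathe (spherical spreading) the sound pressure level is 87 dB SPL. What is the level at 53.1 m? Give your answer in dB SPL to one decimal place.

67.0 dB SPL

For a point source, L₂ = L₁ − 20·log₁₀(r₂/r₁).
L₂ = 87 − 20·log₁₀(53.1/5.3) = 87 − 20.016 = 66.98 dB SPL.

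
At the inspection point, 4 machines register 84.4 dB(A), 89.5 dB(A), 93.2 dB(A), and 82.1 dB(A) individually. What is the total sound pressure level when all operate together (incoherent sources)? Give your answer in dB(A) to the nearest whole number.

Incoherent sources combine by intensity addition: L_total = 10·log₁₀(Σ 10^(L_i/10)).
Σ 10^(L/10) = 10^(84.4/10) + 10^(89.5/10) + 10^(93.2/10) + 10^(82.1/10) = 3.418e+09.
L_total = 10·log₁₀(3.418e+09) = 95.34 dB(A).

95 dB(A)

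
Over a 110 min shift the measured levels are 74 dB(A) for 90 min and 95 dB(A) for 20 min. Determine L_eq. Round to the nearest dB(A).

The energy average is taken in the linear domain: L_eq = 10·log₁₀[(Σ tᵢ·10^(Lᵢ/10))/T], T = 110 min.
Σ tᵢ·10^(Lᵢ/10) = 90·10^(74/10) + 20·10^(95/10) = 6.551e+10.
L_eq = 10·log₁₀(6.551e+10/110) = 87.75 dB(A).

88 dB(A)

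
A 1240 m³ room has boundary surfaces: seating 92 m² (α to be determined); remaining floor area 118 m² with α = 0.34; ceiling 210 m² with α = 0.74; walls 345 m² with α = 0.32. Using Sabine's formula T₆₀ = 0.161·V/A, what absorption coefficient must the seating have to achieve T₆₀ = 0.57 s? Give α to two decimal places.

From T₆₀ = 0.161·V/A, the target T₆₀ = 0.57 s needs A = 0.161·1240/0.57 = 350.25 m².
Absorption from the other surfaces = 118·0.34 + 210·0.74 + 345·0.32 = 305.92 m², so the seating must supply 44.33 m² over 92 m².
α = 44.33/92 = 0.482.

0.48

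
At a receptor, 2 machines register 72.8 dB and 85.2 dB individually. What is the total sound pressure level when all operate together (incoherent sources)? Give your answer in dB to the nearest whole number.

85 dB

For uncorrelated sources the intensities add, so convert each level to linear form, sum, and take 10·log₁₀ of the total.
Σ 10^(L/10) = 10^(72.8/10) + 10^(85.2/10) = 3.502e+08.
L_total = 10·log₁₀(3.502e+08) = 85.44 dB.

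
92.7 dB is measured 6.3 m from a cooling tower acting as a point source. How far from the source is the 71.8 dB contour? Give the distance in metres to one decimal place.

69.9 m

For a point source L₁ − L₂ = 20·log₁₀(r₂/r₁), so r₂ = r₁·10^((L₁−L₂)/20).
r₂ = 6.3·10^((92.7−71.8)/20) = 6.3·10^(20.9/20) = 69.88 m.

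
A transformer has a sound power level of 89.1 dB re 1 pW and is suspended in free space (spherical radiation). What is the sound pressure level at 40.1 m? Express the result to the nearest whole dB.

46 dB

The power spreads over a sphere of area 4π·r², so L_p = L_w − 10·log₁₀(4π·r²).
4π·r² = 2.021e+04 m², 10·log₁₀ of that is 43.055 dB.
L_p = 89.1 − 43.055 = 46.05 dB.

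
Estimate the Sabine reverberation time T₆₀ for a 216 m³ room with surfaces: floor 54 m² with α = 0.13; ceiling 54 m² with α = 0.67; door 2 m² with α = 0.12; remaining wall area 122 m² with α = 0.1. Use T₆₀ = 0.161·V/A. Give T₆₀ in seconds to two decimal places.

0.63 s

Total absorption A = 54·0.13 + 54·0.67 + 2·0.12 + 122·0.1 = 55.64 m² sabins.
T₆₀ = 0.161 × 216 / 55.64 = 0.625 s.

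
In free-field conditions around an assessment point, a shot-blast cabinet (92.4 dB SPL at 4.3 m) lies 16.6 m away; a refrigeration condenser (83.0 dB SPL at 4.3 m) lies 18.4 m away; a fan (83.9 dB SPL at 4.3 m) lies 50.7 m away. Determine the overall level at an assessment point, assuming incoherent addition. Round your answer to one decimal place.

Propagate each source to the receiver with L = L_ref − 20·log₁₀(r/r_ref), then add intensities.
shot-blast cabinet: 92.4 − 20·log₁₀(16.6/4.3) = 92.4 − 11.73 = 80.67 dB SPL.
refrigeration condenser: 83.0 − 20·log₁₀(18.4/4.3) = 83.0 − 12.63 = 70.37 dB SPL.
fan: 83.9 − 20·log₁₀(50.7/4.3) = 83.9 − 21.43 = 62.47 dB SPL.
Σ 10^(L/10) = 1.293e+08 → L_total = 10·log₁₀(1.293e+08) = 81.11 dB SPL.

81.1 dB SPL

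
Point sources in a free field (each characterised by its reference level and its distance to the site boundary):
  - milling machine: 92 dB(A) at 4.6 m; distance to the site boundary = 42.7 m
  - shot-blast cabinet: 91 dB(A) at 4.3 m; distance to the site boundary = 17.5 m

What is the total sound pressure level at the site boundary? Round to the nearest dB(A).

80 dB(A)

Propagate each source to the receiver with L = L_ref − 20·log₁₀(r/r_ref), then add intensities.
milling machine: 92 − 20·log₁₀(42.7/4.6) = 92 − 19.35 = 72.65 dB(A).
shot-blast cabinet: 91 − 20·log₁₀(17.5/4.3) = 91 − 12.19 = 78.81 dB(A).
Σ 10^(L/10) = 9.440e+07 → L_total = 10·log₁₀(9.440e+07) = 79.75 dB(A).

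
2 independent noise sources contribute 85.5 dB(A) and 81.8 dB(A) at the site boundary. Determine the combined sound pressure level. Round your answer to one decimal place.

Incoherent sources combine by intensity addition: L_total = 10·log₁₀(Σ 10^(L_i/10)).
Σ 10^(L/10) = 10^(85.5/10) + 10^(81.8/10) = 5.062e+08.
L_total = 10·log₁₀(5.062e+08) = 87.04 dB(A).

87.0 dB(A)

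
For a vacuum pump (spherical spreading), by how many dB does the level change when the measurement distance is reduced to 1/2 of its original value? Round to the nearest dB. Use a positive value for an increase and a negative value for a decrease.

+6 dB

With spherical spreading the level changes by −20·log₁₀(r₂/r₁).
ΔL = −20·log₁₀(0.5) = +6.02 dB.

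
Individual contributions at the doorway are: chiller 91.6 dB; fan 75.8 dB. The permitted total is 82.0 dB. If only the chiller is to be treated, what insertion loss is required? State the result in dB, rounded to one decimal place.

Fixed contribution from the other source: Σ 10^(L/10) = 10^(75.8/10) = 3.802e+07 (75.80 dB).
The limit corresponds to 10^(82.0/10) = 1.585e+08; subtracting the fixed part leaves 1.205e+08 for the chiller, i.e. 80.81 dB.
Required insertion loss = 91.6 − 80.81 = 10.79 dB.

10.8 dB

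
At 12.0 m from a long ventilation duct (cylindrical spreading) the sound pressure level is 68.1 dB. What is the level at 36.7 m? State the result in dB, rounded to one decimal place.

For a line source, L₂ = L₁ − 10·log₁₀(r₂/r₁).
L₂ = 68.1 − 10·log₁₀(36.7/12.0) = 68.1 − 4.855 = 63.25 dB.

63.2 dB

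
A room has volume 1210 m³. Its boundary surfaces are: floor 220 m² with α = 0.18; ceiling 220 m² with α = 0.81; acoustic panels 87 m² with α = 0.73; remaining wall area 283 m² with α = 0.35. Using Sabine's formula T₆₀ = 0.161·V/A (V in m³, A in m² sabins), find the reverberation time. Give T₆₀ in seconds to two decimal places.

0.51 s

Summing Sᵢαᵢ: 220·0.18 + 220·0.81 + 87·0.73 + 283·0.35 = 380.36 m².
T₆₀ = 0.161·V/A = 0.161·1210/380.36 = 0.512 s.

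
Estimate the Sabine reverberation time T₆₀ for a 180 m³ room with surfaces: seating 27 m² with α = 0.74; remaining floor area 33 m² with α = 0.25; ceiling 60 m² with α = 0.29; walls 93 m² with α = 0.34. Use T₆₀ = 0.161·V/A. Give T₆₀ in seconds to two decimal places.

Total absorption A = 27·0.74 + 33·0.25 + 60·0.29 + 93·0.34 = 77.25 m² sabins.
T₆₀ = 0.161·V/A = 0.161·180/77.25 = 0.375 s.

0.38 s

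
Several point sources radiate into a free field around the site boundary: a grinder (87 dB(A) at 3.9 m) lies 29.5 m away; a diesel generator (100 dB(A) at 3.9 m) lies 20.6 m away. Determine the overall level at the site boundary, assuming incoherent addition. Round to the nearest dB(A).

Propagate each source to the receiver with L = L_ref − 20·log₁₀(r/r_ref), then add intensities.
grinder: 87 − 20·log₁₀(29.5/3.9) = 87 − 17.58 = 69.42 dB(A).
diesel generator: 100 − 20·log₁₀(20.6/3.9) = 100 − 14.46 = 85.54 dB(A).
Σ 10^(L/10) = 3.672e+08 → L_total = 10·log₁₀(3.672e+08) = 85.65 dB(A).

86 dB(A)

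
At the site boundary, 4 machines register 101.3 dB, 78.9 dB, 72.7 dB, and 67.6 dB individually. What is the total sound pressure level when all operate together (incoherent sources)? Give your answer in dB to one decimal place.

Incoherent sources combine by intensity addition: L_total = 10·log₁₀(Σ 10^(L_i/10)).
Σ 10^(L/10) = 10^(101.3/10) + 10^(78.9/10) + 10^(72.7/10) + 10^(67.6/10) = 1.359e+10.
L_total = 10·log₁₀(1.359e+10) = 101.33 dB.

101.3 dB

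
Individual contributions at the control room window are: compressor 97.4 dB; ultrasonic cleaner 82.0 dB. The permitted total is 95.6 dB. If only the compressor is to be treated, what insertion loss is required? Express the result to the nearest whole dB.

2 dB

Fixed contribution from the other source: Σ 10^(L/10) = 10^(82.0/10) = 1.585e+08 (82.00 dB).
The limit corresponds to 10^(95.6/10) = 3.631e+09; subtracting the fixed part leaves 3.472e+09 for the compressor, i.e. 95.41 dB.
So the compressor must be reduced from 97.4 to 95.41 dB: IL = 1.99 dB.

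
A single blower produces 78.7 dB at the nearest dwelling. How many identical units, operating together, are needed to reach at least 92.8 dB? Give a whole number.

N identical sources give L₁ + 10·log₁₀ N, so require 10·log₁₀ N ≥ 92.8 − 78.7 = 14.1 dB.
N ≥ 10^(14.1/10) = 25.704, so N = 26.

26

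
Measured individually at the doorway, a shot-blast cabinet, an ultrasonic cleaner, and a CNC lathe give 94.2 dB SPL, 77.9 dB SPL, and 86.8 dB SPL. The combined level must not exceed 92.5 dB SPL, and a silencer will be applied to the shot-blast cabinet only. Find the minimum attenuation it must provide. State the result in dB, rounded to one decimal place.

Fixed contribution from the other sources: Σ 10^(L/10) = 10^(77.9/10) + 10^(86.8/10) = 5.403e+08 (87.33 dB SPL).
The limit corresponds to 10^(92.5/10) = 1.778e+09; subtracting the fixed part leaves 1.238e+09 for the shot-blast cabinet, i.e. 90.93 dB SPL.
Required insertion loss = 94.2 − 90.93 = 3.27 dB.

3.3 dB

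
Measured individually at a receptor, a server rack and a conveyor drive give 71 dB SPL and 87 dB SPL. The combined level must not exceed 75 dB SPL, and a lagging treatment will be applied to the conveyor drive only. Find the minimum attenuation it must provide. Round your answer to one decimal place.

14.2 dB

Fixed contribution from the other source: Σ 10^(L/10) = 10^(71/10) = 1.259e+07 (71.00 dB SPL).
To meet 75 dB SPL overall, the treated conveyor drive may contribute at most 10^(75/10) − 1.259e+07 = 1.903e+07, i.e. 72.80 dB SPL.
So the conveyor drive must be reduced from 87 to 72.80 dB SPL: IL = 14.20 dB.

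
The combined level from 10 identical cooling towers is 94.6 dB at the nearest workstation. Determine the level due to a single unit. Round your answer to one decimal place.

84.6 dB

For N identical incoherent sources L_total = L₁ + 10·log₁₀ N, so L₁ = 94.6 − 10·log₁₀(10) = 94.6 − 10.000.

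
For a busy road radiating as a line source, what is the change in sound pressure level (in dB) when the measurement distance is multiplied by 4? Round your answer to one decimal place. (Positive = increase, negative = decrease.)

A line source loses 3 dB per doubling of distance; generally ΔL = −10·log₁₀(r₂/r₁).
ΔL = −10·log₁₀(4) = -6.02 dB.

-6.0 dB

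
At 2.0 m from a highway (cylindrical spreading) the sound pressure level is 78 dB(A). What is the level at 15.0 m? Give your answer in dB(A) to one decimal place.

Cylindrical spreading from a line source gives a 10·log₁₀(r₂/r₁) drop.
L₂ = 78 − 10·log₁₀(15.0/2.0) = 78 − 8.751 = 69.25 dB(A).

69.2 dB(A)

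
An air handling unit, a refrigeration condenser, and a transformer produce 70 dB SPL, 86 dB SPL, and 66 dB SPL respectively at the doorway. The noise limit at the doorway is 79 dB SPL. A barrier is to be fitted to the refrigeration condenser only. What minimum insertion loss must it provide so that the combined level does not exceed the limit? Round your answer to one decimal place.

Everything except the refrigeration condenser sums to 10^(70/10) + 10^(66/10) = 1.398e+07 in linear terms, 71.46 dB SPL.
The limit corresponds to 10^(79/10) = 7.943e+07; subtracting the fixed part leaves 6.545e+07 for the refrigeration condenser, i.e. 78.16 dB SPL.
Required insertion loss = 86 − 78.16 = 7.84 dB.

7.8 dB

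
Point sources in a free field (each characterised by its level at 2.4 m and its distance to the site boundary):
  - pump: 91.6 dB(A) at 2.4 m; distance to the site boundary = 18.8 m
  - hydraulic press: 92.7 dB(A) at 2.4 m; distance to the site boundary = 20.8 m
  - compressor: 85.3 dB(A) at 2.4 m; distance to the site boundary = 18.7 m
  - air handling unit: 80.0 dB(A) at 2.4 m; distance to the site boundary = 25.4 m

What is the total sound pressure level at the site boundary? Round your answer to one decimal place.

Propagate each source to the receiver with L = L_ref − 20·log₁₀(r/r_ref), then add intensities.
pump: 91.6 − 20·log₁₀(18.8/2.4) = 91.6 − 17.88 = 73.72 dB(A).
hydraulic press: 92.7 − 20·log₁₀(20.8/2.4) = 92.7 − 18.76 = 73.94 dB(A).
compressor: 85.3 − 20·log₁₀(18.7/2.4) = 85.3 − 17.83 = 67.47 dB(A).
air handling unit: 80.0 − 20·log₁₀(25.4/2.4) = 80.0 − 20.49 = 59.51 dB(A).
Σ 10^(L/10) = 5.482e+07 → L_total = 10·log₁₀(5.482e+07) = 77.39 dB(A).

77.4 dB(A)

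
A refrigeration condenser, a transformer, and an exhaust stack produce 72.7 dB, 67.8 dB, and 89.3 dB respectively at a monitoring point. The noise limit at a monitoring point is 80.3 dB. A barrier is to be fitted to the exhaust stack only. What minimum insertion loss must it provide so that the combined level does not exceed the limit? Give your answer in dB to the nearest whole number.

10 dB

The untreated sources together contribute 10^(72.7/10) + 10^(67.8/10) = 2.465e+07, i.e. 73.92 dB.
The limit corresponds to 10^(80.3/10) = 1.072e+08; subtracting the fixed part leaves 8.251e+07 for the exhaust stack, i.e. 79.16 dB.
So the exhaust stack must be reduced from 89.3 to 79.16 dB: IL = 10.14 dB.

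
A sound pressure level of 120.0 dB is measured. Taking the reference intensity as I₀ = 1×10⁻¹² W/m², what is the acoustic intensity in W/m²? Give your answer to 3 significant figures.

I/I₀ = 10^(120.0/10) = 1e+12, so I = 1e+12 × 10⁻¹² W/m².

1.00 W/m²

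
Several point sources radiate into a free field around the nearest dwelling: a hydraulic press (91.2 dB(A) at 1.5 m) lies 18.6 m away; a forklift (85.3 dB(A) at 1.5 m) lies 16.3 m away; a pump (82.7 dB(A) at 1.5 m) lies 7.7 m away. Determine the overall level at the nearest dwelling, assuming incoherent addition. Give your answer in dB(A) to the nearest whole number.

73 dB(A)

Propagate each source to the receiver with L = L_ref − 20·log₁₀(r/r_ref), then add intensities.
hydraulic press: 91.2 − 20·log₁₀(18.6/1.5) = 91.2 − 21.87 = 69.33 dB(A).
forklift: 85.3 − 20·log₁₀(16.3/1.5) = 85.3 − 20.72 = 64.58 dB(A).
pump: 82.7 − 20·log₁₀(7.7/1.5) = 82.7 − 14.21 = 68.49 dB(A).
Σ 10^(L/10) = 1.851e+07 → L_total = 10·log₁₀(1.851e+07) = 72.67 dB(A).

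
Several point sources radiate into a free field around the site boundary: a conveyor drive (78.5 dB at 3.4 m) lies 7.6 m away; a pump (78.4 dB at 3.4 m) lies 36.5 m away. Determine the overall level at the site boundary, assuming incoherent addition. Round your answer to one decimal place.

71.7 dB

First find each source's level at the receiver (point-source: −20·log₁₀(r/r_ref)), then combine on an intensity basis.
conveyor drive: 78.5 − 20·log₁₀(7.6/3.4) = 78.5 − 6.99 = 71.51 dB.
pump: 78.4 − 20·log₁₀(36.5/3.4) = 78.4 − 20.62 = 57.78 dB.
Σ 10^(L/10) = 1.477e+07 → L_total = 10·log₁₀(1.477e+07) = 71.69 dB.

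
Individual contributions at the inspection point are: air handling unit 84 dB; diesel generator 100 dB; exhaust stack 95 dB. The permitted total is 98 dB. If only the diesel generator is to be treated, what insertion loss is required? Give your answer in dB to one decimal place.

Fixed contribution from the other sources: Σ 10^(L/10) = 10^(84/10) + 10^(95/10) = 3.413e+09 (95.33 dB).
The limit corresponds to 10^(98/10) = 6.310e+09; subtracting the fixed part leaves 2.896e+09 for the diesel generator, i.e. 94.62 dB.
So the diesel generator must be reduced from 100 to 94.62 dB: IL = 5.38 dB.

5.4 dB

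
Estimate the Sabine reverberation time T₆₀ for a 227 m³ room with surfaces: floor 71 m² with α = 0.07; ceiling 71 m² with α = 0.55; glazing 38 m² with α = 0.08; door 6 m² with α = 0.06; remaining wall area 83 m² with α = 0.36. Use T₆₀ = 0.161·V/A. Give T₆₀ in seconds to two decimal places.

0.47 s

Summing Sᵢαᵢ: 71·0.07 + 71·0.55 + 38·0.08 + 6·0.06 + 83·0.36 = 77.30 m².
T₆₀ = 0.161·V/A = 0.161·227/77.30 = 0.473 s.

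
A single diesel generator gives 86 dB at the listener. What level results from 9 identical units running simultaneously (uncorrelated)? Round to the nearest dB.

N identical incoherent sources raise the level by 10·log₁₀ N.
L_total = 86 + 10·log₁₀(9) = 86 + 9.542 = 95.54 dB.

96 dB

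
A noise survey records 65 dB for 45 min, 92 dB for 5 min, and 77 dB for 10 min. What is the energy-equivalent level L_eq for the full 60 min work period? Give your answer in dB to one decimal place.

81.5 dB

L_eq = 10·log₁₀[(1/T)·Σ tᵢ·10^(Lᵢ/10)] with T = 60 min.
Σ tᵢ·10^(Lᵢ/10) = 45·10^(65/10) + 5·10^(92/10) + 10·10^(77/10) = 8.568e+09.
L_eq = 10·log₁₀(8.568e+09/60) = 81.55 dB.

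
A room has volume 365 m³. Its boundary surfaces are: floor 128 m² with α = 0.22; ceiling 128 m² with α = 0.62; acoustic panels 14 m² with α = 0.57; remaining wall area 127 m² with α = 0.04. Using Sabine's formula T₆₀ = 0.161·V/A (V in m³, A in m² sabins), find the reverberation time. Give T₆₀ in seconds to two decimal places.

0.49 s

A = Σ Sᵢαᵢ = 128·0.22 + 128·0.62 + 14·0.57 + 127·0.04 = 120.58 m².
T₆₀ = 0.161·V/A = 0.161·365/120.58 = 0.487 s.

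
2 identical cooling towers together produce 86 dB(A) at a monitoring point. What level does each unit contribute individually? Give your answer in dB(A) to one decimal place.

2 equal contributions raise the level by 10·log₁₀ 2 = 3.010 dB, so each unit alone gives 86 − 3.010.

83.0 dB(A)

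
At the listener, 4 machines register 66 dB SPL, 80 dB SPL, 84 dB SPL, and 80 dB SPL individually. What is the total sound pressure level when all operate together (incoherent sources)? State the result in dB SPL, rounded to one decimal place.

86.6 dB SPL

Incoherent sources combine by intensity addition: L_total = 10·log₁₀(Σ 10^(L_i/10)).
Σ 10^(L/10) = 10^(66/10) + 10^(80/10) + 10^(84/10) + 10^(80/10) = 4.552e+08.
L_total = 10·log₁₀(4.552e+08) = 86.58 dB SPL.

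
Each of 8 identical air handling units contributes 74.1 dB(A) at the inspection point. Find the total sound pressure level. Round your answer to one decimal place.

83.1 dB(A)

With 8 equal, uncorrelated contributions the intensity is 8× that of one unit, giving a rise of 10·log₁₀ 8.
L_total = 74.1 + 10·log₁₀(8) = 74.1 + 9.031 = 83.13 dB(A).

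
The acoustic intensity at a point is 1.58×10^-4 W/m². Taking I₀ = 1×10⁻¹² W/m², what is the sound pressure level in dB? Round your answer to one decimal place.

Dividing by I₀ shifts the exponent by 12: I/I₀ = 1.58×10^8.
L = 10·(0.1987 + 8) = 81.99 dB.

82.0 dB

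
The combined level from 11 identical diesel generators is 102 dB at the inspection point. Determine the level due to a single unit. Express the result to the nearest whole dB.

92 dB

11 equal contributions raise the level by 10·log₁₀ 11 = 10.414 dB, so each unit alone gives 102 − 10.414.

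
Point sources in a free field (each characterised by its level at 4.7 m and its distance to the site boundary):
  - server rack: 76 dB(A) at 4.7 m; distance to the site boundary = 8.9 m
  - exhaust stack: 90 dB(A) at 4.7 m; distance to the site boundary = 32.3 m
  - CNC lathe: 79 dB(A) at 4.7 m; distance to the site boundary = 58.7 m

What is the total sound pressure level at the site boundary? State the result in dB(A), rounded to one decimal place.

Apply inverse-square spreading to bring every level to the receiver, then sum 10^(L/10).
server rack: 76 − 20·log₁₀(8.9/4.7) = 76 − 5.55 = 70.45 dB(A).
exhaust stack: 90 − 20·log₁₀(32.3/4.7) = 90 − 16.74 = 73.26 dB(A).
CNC lathe: 79 − 20·log₁₀(58.7/4.7) = 79 − 21.93 = 57.07 dB(A).
Σ 10^(L/10) = 3.279e+07 → L_total = 10·log₁₀(3.279e+07) = 75.16 dB(A).

75.2 dB(A)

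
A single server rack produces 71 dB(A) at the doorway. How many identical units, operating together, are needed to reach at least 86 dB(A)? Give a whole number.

32

The shortfall is 86 − 71 = 15.0 dB, and N units add 10·log₁₀ N, so need 10·log₁₀ N ≥ 15.0.
N ≥ 10^(15.0/10) = 31.623, so N = 32.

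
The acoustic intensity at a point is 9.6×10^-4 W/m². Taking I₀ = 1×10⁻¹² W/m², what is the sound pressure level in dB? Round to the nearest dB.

Dividing by I₀ shifts the exponent by 12: I/I₀ = 9.6×10^8.
L = 10·(0.9823 + 8) = 89.82 dB.

90 dB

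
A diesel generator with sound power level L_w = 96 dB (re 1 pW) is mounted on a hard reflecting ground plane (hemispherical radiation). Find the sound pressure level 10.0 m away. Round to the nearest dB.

Free-field hemispherical radiation: L_p = L_w − 10·log₁₀(2π·r²), r = 10.0 m.
2π·r² = 628.3 m², 10·log₁₀ of that is 27.982 dB.
L_p = 96 − 27.982 = 68.02 dB.

68 dB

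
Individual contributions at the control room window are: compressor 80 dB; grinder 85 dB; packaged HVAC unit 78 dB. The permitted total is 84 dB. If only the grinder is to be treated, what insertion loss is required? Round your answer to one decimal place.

Fixed contribution from the other sources: Σ 10^(L/10) = 10^(80/10) + 10^(78/10) = 1.631e+08 (82.12 dB).
To meet 84 dB overall, the treated grinder may contribute at most 10^(84/10) − 1.631e+08 = 8.809e+07, i.e. 79.45 dB.
Required insertion loss = 85 − 79.45 = 5.55 dB.

5.6 dB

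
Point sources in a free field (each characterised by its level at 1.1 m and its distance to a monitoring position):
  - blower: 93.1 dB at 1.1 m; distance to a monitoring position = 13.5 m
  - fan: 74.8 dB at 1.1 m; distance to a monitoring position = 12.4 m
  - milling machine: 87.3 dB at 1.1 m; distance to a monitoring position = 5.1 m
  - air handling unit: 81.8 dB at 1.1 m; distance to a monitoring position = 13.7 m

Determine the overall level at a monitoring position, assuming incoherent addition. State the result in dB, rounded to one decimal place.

76.0 dB

Propagate each source to the receiver with L = L_ref − 20·log₁₀(r/r_ref), then add intensities.
blower: 93.1 − 20·log₁₀(13.5/1.1) = 93.1 − 21.78 = 71.32 dB.
fan: 74.8 − 20·log₁₀(12.4/1.1) = 74.8 − 21.04 = 53.76 dB.
milling machine: 87.3 − 20·log₁₀(5.1/1.1) = 87.3 − 13.32 = 73.98 dB.
air handling unit: 81.8 − 20·log₁₀(13.7/1.1) = 81.8 − 21.91 = 59.89 dB.
Σ 10^(L/10) = 3.975e+07 → L_total = 10·log₁₀(3.975e+07) = 75.99 dB.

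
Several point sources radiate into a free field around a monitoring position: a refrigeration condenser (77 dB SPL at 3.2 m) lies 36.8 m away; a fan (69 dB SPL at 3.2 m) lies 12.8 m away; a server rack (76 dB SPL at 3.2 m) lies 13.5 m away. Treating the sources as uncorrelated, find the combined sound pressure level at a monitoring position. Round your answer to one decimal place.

64.9 dB SPL

First find each source's level at the receiver (point-source: −20·log₁₀(r/r_ref)), then combine on an intensity basis.
refrigeration condenser: 77 − 20·log₁₀(36.8/3.2) = 77 − 21.21 = 55.79 dB SPL.
fan: 69 − 20·log₁₀(12.8/3.2) = 69 − 12.04 = 56.96 dB SPL.
server rack: 76 − 20·log₁₀(13.5/3.2) = 76 − 12.50 = 63.50 dB SPL.
Σ 10^(L/10) = 3.112e+06 → L_total = 10·log₁₀(3.112e+06) = 64.93 dB SPL.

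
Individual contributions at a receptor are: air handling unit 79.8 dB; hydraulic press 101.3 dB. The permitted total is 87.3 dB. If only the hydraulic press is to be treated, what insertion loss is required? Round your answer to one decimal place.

14.9 dB

Fixed contribution from the other source: Σ 10^(L/10) = 10^(79.8/10) = 9.550e+07 (79.80 dB).
To meet 87.3 dB overall, the treated hydraulic press may contribute at most 10^(87.3/10) − 9.550e+07 = 4.415e+08, i.e. 86.45 dB.
Required insertion loss = 101.3 − 86.45 = 14.85 dB.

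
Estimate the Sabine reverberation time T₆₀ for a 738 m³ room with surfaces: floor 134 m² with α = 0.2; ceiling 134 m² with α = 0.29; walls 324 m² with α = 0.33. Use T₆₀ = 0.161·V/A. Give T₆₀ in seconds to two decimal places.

Summing Sᵢαᵢ: 134·0.2 + 134·0.29 + 324·0.33 = 172.58 m².
T₆₀ = 0.161·V/A = 0.161·738/172.58 = 0.688 s.

0.69 s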